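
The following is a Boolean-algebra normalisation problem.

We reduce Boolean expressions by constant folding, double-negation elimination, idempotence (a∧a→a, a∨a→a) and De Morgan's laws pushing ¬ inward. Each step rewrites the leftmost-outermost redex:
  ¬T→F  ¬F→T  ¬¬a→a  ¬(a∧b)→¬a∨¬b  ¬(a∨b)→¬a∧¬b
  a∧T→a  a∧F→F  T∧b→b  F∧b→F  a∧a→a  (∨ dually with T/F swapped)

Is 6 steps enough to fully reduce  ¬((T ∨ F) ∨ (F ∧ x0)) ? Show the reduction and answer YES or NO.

  start: ¬((T ∨ F) ∨ (F ∧ x0))
  [1] ¬(T ∨ F) ∧ ¬(F ∧ x0)
  [2] (¬T ∧ ¬F) ∧ ¬(F ∧ x0)
  [3] (F ∧ ¬F) ∧ ¬(F ∧ x0)
  [4] F ∧ ¬(F ∧ x0)
  [5] F

Answer: YES — reaches normal form F in 5 ≤ 6 steps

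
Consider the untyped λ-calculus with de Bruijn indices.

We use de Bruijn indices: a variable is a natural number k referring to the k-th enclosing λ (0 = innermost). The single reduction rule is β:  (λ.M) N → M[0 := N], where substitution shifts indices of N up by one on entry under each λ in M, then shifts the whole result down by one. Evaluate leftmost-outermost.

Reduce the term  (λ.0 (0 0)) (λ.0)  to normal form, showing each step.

Answer: normal form = λ.0  (in 3 steps)

Reduction:
  start: (λ.0 (0 0)) (λ.0)
  [1] (λ.0) ((λ.0) (λ.0))
  [2] (λ.0) (λ.0)
  [3] λ.0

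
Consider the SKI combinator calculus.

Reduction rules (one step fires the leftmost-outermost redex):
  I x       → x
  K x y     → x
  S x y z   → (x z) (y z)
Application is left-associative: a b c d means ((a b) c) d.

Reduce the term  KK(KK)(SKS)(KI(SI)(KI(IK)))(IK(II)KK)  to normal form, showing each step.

Answer: normal form = K  (in 8 steps)

Working:
  start: KK(KK)(SKS)(KI(SI)(KI(IK)))(IK(II)KK)
  step 1: K(SKS)(KI(SI)(KI(IK)))(IK(II)KK)
  step 2: SKS(IK(II)KK)
  step 3: K(IK(II)KK)(S(IK(II)KK))
  step 4: IK(II)KK
  step 5: K(II)KK
  step 6: IIK
  step 7: IK
  step 8: K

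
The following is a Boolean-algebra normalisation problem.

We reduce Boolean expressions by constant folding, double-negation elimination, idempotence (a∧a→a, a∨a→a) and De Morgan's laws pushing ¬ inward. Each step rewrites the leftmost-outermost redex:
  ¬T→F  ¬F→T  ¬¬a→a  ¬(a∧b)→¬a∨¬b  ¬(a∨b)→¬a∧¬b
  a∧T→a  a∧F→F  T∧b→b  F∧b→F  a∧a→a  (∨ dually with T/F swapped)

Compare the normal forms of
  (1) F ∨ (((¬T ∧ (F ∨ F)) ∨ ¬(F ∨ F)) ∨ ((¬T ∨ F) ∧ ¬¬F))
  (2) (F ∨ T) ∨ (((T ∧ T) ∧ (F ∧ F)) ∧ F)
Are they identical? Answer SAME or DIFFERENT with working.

Term A:
  start: F ∨ (((¬T ∧ (F ∨ F)) ∨ ¬(F ∨ F)) ∨ ((¬T ∨ F) ∧ ¬¬F))
  [1] ((¬T ∧ (F ∨ F)) ∨ ¬(F ∨ F)) ∨ ((¬T ∨ F) ∧ ¬¬F)
  [2] ((F ∧ (F ∨ F)) ∨ ¬(F ∨ F)) ∨ ((¬T ∨ F) ∧ ¬¬F)
  [3] (F ∨ ¬(F ∨ F)) ∨ ((¬T ∨ F) ∧ ¬¬F)
  [4] ¬(F ∨ F) ∨ ((¬T ∨ F) ∧ ¬¬F)
  [5] (¬F ∧ ¬F) ∨ ((¬T ∨ F) ∧ ¬¬F)
  [6] ¬F ∨ ((¬T ∨ F) ∧ ¬¬F)
  [7] T ∨ ((¬T ∨ F) ∧ ¬¬F)
  [8] T

Term B:
  start: (F ∨ T) ∨ (((T ∧ T) ∧ (F ∧ F)) ∧ F)
  [1] T ∨ (((T ∧ T) ∧ (F ∧ F)) ∧ F)
  [2] T

Answer: SAME — A ⇓ T, B ⇓ T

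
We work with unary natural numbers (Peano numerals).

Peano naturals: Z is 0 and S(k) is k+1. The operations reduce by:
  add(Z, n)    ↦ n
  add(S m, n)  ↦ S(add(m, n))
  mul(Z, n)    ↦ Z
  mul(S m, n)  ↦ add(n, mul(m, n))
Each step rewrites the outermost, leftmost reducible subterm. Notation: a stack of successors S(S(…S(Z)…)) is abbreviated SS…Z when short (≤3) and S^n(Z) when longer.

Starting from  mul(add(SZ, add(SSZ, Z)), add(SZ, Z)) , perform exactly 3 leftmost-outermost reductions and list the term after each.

Answer: after 3 steps: add(S(add(Z, Z)), mul(add(Z, add(SSZ, Z)), add(SZ, Z)))

Derivation:
  start: mul(add(SZ, add(SSZ, Z)), add(SZ, Z))
  [1] mul(S(add(Z, add(SSZ, Z))), add(SZ, Z))
  [2] add(add(SZ, Z), mul(add(Z, add(SSZ, Z)), add(SZ, Z)))
  [3] add(S(add(Z, Z)), mul(add(Z, add(SSZ, Z)), add(SZ, Z)))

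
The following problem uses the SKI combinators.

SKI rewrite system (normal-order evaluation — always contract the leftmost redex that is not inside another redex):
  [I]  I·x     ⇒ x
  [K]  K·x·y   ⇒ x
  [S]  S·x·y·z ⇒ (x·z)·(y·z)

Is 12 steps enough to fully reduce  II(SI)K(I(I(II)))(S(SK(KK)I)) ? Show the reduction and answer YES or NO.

Answer: YES — reaches normal form I in 12 ≤ 12 steps

Working:
  start: II(SI)K(I(I(II)))(S(SK(KK)I))
  step 1: I(SI)K(I(I(II)))(S(SK(KK)I))
  step 2: SIK(I(I(II)))(S(SK(KK)I))
  step 3: I(I(I(II)))(K(I(I(II))))(S(SK(KK)I))
  step 4: I(I(II))(K(I(I(II))))(S(SK(KK)I))
  step 5: I(II)(K(I(I(II))))(S(SK(KK)I))
  step 6: II(K(I(I(II))))(S(SK(KK)I))
  step 7: I(K(I(I(II))))(S(SK(KK)I))
  step 8: K(I(I(II)))(S(SK(KK)I))
  step 9: I(I(II))
  step 10: I(II)
  step 11: II
  step 12: I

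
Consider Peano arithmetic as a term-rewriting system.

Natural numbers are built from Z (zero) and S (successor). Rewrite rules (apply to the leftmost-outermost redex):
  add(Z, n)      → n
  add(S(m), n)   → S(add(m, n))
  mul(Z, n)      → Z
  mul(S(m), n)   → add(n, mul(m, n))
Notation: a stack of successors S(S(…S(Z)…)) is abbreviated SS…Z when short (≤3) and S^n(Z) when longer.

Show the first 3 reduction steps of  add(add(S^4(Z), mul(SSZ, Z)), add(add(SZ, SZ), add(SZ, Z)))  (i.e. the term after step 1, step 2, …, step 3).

  start: add(add(S^4(Z), mul(SSZ, Z)), add(add(SZ, SZ), add(SZ, Z)))
  [1] add(S(add(SSSZ, mul(SSZ, Z))), add(add(SZ, SZ), add(SZ, Z)))
  [2] S(add(add(SSSZ, mul(SSZ, Z)), add(add(SZ, SZ), add(SZ, Z))))
  [3] S(add(S(add(SSZ, mul(SSZ, Z))), add(add(SZ, SZ), add(SZ, Z))))

Answer: after 3 steps: S(add(S(add(SSZ, mul(SSZ, Z))), add(add(SZ, SZ), add(SZ, Z))))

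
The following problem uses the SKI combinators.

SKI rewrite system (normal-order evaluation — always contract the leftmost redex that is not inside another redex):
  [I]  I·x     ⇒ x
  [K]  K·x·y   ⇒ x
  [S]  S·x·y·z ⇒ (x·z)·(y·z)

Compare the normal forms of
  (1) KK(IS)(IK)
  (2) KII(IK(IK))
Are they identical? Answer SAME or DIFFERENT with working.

Term A:
  start: KK(IS)(IK)
  step 1: K(IK)
  step 2: KK

Term B:
  start: KII(IK(IK))
  step 1: I(IK(IK))
  step 2: IK(IK)
  step 3: K(IK)
  step 4: KK

Answer: SAME — A ⇓ KK, B ⇓ KK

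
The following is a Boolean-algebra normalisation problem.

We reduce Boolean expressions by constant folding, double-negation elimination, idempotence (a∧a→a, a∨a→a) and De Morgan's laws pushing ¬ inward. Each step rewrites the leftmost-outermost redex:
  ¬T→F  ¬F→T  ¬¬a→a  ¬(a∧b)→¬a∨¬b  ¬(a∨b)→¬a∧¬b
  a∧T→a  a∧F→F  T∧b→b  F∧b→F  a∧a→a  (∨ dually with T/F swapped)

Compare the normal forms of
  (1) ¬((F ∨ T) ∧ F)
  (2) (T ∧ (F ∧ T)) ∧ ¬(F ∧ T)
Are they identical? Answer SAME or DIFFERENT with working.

Answer: DIFFERENT — A ⇓ T, B ⇓ F

Derivation:
Term A:
  start: ¬((F ∨ T) ∧ F)
  [1] ¬(F ∨ T) ∨ ¬F
  [2] (¬F ∧ ¬T) ∨ ¬F
  [3] (T ∧ ¬T) ∨ ¬F
  [4] ¬T ∨ ¬F
  [5] F ∨ ¬F
  [6] ¬F
  [7] T

Term B:
  start: (T ∧ (F ∧ T)) ∧ ¬(F ∧ T)
  [1] (F ∧ T) ∧ ¬(F ∧ T)
  [2] F ∧ ¬(F ∧ T)
  [3] F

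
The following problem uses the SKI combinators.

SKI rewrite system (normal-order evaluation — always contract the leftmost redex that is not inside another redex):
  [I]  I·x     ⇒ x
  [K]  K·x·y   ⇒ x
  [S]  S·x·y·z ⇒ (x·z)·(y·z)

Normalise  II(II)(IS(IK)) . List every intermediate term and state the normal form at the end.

  start: II(II)(IS(IK))
  →1  I(II)(IS(IK))
  →2  II(IS(IK))
  →3  I(IS(IK))
  →4  IS(IK)
  →5  S(IK)
  →6  SK

Answer: normal form = SK  (in 6 steps)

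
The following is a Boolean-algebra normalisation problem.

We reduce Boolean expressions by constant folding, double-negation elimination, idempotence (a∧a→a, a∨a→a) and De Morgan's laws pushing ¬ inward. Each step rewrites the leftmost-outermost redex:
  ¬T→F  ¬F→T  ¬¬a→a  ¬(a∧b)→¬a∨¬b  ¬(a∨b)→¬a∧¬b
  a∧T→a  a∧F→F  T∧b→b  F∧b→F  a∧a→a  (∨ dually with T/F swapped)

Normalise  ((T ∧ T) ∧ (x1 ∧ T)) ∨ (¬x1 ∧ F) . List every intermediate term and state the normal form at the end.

Answer: normal form = x1  (in 5 steps)

Working:
  start: ((T ∧ T) ∧ (x1 ∧ T)) ∨ (¬x1 ∧ F)
  →1  (T ∧ (x1 ∧ T)) ∨ (¬x1 ∧ F)
  →2  (x1 ∧ T) ∨ (¬x1 ∧ F)
  →3  x1 ∨ (¬x1 ∧ F)
  →4  x1 ∨ F
  →5  x1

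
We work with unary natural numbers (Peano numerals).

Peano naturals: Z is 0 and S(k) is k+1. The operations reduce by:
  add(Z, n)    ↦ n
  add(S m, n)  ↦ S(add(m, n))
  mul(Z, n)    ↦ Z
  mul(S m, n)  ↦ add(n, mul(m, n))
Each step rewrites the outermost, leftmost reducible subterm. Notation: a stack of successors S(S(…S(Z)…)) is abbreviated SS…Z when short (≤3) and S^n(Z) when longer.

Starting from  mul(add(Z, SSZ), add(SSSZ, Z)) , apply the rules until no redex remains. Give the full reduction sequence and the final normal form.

Answer: normal form = S^6(Z)  (in 20 steps)

Working:
  start: mul(add(Z, SSZ), add(SSSZ, Z))
  step 1: mul(SSZ, add(SSSZ, Z))
  step 2: add(add(SSSZ, Z), mul(SZ, add(SSSZ, Z)))
  step 3: add(S(add(SSZ, Z)), mul(SZ, add(SSSZ, Z)))
  step 4: S(add(add(SSZ, Z), mul(SZ, add(SSSZ, Z))))
  step 5: S(add(S(add(SZ, Z)), mul(SZ, add(SSSZ, Z))))
  step 6: S(S(add(add(SZ, Z), mul(SZ, add(SSSZ, Z)))))
  step 7: S(S(add(S(add(Z, Z)), mul(SZ, add(SSSZ, Z)))))
  step 8: S(S(S(add(add(Z, Z), mul(SZ, add(SSSZ, Z))))))
  step 9: S(S(S(add(Z, mul(SZ, add(SSSZ, Z))))))
  step 10: S(S(S(mul(SZ, add(SSSZ, Z)))))
  step 11: S(S(S(add(add(SSSZ, Z), mul(Z, add(SSSZ, Z))))))
  step 12: S(S(S(add(S(add(SSZ, Z)), mul(Z, add(SSSZ, Z))))))
  step 13: S(S(S(S(add(add(SSZ, Z), mul(Z, add(SSSZ, Z)))))))
  step 14: S(S(S(S(add(S(add(SZ, Z)), mul(Z, add(SSSZ, Z)))))))
  step 15: S(S(S(S(S(add(add(SZ, Z), mul(Z, add(SSSZ, Z))))))))
  step 16: S(S(S(S(S(add(S(add(Z, Z)), mul(Z, add(SSSZ, Z))))))))
  step 17: S(S(S(S(S(S(add(add(Z, Z), mul(Z, add(SSSZ, Z)))))))))
  step 18: S(S(S(S(S(S(add(Z, mul(Z, add(SSSZ, Z)))))))))
  step 19: S(S(S(S(S(S(mul(Z, add(SSSZ, Z))))))))
  step 20: S^6(Z)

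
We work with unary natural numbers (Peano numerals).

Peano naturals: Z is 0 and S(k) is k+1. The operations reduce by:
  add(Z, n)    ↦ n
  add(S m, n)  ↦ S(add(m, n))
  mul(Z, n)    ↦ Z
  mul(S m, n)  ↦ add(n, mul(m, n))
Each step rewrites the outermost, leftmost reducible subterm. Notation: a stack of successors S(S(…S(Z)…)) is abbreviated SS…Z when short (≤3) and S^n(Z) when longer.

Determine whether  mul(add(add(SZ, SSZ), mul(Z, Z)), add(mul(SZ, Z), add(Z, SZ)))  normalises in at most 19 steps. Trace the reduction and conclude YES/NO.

  start: mul(add(add(SZ, SSZ), mul(Z, Z)), add(mul(SZ, Z), add(Z, SZ)))
  step 1: mul(add(S(add(Z, SSZ)), mul(Z, Z)), add(mul(SZ, Z), add(Z, SZ)))
  step 2: mul(S(add(add(Z, SSZ), mul(Z, Z))), add(mul(SZ, Z), add(Z, SZ)))
  step 3: add(add(mul(SZ, Z), add(Z, SZ)), mul(add(add(Z, SSZ), mul(Z, Z)), add(mul(SZ, Z), add(Z, SZ))))
  step 4: add(add(add(Z, mul(Z, Z)), add(Z, SZ)), mul(add(add(Z, SSZ), mul(Z, Z)), add(mul(SZ, Z), add(Z, SZ))))
  step 5: add(add(mul(Z, Z), add(Z, SZ)), mul(add(add(Z, SSZ), mul(Z, Z)), add(mul(SZ, Z), add(Z, SZ))))
  step 6: add(add(Z, add(Z, SZ)), mul(add(add(Z, SSZ), mul(Z, Z)), add(mul(SZ, Z), add(Z, SZ))))
  step 7: add(add(Z, SZ), mul(add(add(Z, SSZ), mul(Z, Z)), add(mul(SZ, Z), add(Z, SZ))))
  step 8: add(SZ, mul(add(add(Z, SSZ), mul(Z, Z)), add(mul(SZ, Z), add(Z, SZ))))
  step 9: S(add(Z, mul(add(add(Z, SSZ), mul(Z, Z)), add(mul(SZ, Z), add(Z, SZ)))))
  step 10: S(mul(add(add(Z, SSZ), mul(Z, Z)), add(mul(SZ, Z), add(Z, SZ))))
  step 11: S(mul(add(SSZ, mul(Z, Z)), add(mul(SZ, Z), add(Z, SZ))))
  step 12: S(mul(S(add(SZ, mul(Z, Z))), add(mul(SZ, Z), add(Z, SZ))))
  step 13: S(add(add(mul(SZ, Z), add(Z, SZ)), mul(add(SZ, mul(Z, Z)), add(mul(SZ, Z), add(Z, SZ)))))
  step 14: S(add(add(add(Z, mul(Z, Z)), add(Z, SZ)), mul(add(SZ, mul(Z, Z)), add(mul(SZ, Z), add(Z, SZ)))))
  step 15: S(add(add(mul(Z, Z), add(Z, SZ)), mul(add(SZ, mul(Z, Z)), add(mul(SZ, Z), add(Z, SZ)))))
  step 16: S(add(add(Z, add(Z, SZ)), mul(add(SZ, mul(Z, Z)), add(mul(SZ, Z), add(Z, SZ)))))
  step 17: S(add(add(Z, SZ), mul(add(SZ, mul(Z, Z)), add(mul(SZ, Z), add(Z, SZ)))))
  step 18: S(add(SZ, mul(add(SZ, mul(Z, Z)), add(mul(SZ, Z), add(Z, SZ)))))
  step 19: S(S(add(Z, mul(add(SZ, mul(Z, Z)), add(mul(SZ, Z), add(Z, SZ))))))

Answer: NO — after 19 steps the term is S(S(add(Z, mul(add(SZ, mul(Z, Z)), add(mul(SZ, Z), add(Z, SZ)))))), not yet normal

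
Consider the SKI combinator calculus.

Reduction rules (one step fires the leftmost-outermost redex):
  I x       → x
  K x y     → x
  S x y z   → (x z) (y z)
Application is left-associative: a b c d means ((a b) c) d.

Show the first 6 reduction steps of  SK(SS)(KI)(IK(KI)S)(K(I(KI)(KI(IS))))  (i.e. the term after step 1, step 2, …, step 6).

Answer: after 6 steps: KI

Working:
  start: SK(SS)(KI)(IK(KI)S)(K(I(KI)(KI(IS))))
  step 1: K(KI)(SS(KI))(IK(KI)S)(K(I(KI)(KI(IS))))
  step 2: KI(IK(KI)S)(K(I(KI)(KI(IS))))
  step 3: I(K(I(KI)(KI(IS))))
  step 4: K(I(KI)(KI(IS)))
  step 5: K(KI(KI(IS)))
  step 6: KI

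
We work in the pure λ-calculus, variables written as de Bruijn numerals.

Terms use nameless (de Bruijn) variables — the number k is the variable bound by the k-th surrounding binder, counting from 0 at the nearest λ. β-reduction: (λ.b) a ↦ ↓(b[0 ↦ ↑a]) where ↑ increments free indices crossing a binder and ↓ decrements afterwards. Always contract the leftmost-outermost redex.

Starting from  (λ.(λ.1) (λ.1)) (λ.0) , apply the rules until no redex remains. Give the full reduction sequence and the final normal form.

Answer: normal form = λ.0  (in 2 steps)

Reduction:
  start: (λ.(λ.1) (λ.1)) (λ.0)
  [1] (λ.λ.0) (λ.λ.0)
  [2] λ.0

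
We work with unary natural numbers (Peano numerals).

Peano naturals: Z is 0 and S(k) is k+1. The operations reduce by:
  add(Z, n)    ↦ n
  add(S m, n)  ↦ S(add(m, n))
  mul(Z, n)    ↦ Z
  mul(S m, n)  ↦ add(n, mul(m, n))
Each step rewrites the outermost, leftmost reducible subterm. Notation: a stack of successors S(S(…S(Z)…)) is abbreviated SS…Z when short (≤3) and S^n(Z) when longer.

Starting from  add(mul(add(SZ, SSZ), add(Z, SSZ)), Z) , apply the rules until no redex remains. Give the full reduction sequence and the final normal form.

  start: add(mul(add(SZ, SSZ), add(Z, SSZ)), Z)
  step 1: add(mul(S(add(Z, SSZ)), add(Z, SSZ)), Z)
  step 2: add(add(add(Z, SSZ), mul(add(Z, SSZ), add(Z, SSZ))), Z)
  step 3: add(add(SSZ, mul(add(Z, SSZ), add(Z, SSZ))), Z)
  step 4: add(S(add(SZ, mul(add(Z, SSZ), add(Z, SSZ)))), Z)
  step 5: S(add(add(SZ, mul(add(Z, SSZ), add(Z, SSZ))), Z))
  step 6: S(add(S(add(Z, mul(add(Z, SSZ), add(Z, SSZ)))), Z))
  step 7: S(S(add(add(Z, mul(add(Z, SSZ), add(Z, SSZ))), Z)))
  step 8: S(S(add(mul(add(Z, SSZ), add(Z, SSZ)), Z)))
  step 9: S(S(add(mul(SSZ, add(Z, SSZ)), Z)))
  step 10: S(S(add(add(add(Z, SSZ), mul(SZ, add(Z, SSZ))), Z)))
  step 11: S(S(add(add(SSZ, mul(SZ, add(Z, SSZ))), Z)))
  step 12: S(S(add(S(add(SZ, mul(SZ, add(Z, SSZ)))), Z)))
  step 13: S(S(S(add(add(SZ, mul(SZ, add(Z, SSZ))), Z))))
  step 14: S(S(S(add(S(add(Z, mul(SZ, add(Z, SSZ)))), Z))))
  step 15: S(S(S(S(add(add(Z, mul(SZ, add(Z, SSZ))), Z)))))
  step 16: S(S(S(S(add(mul(SZ, add(Z, SSZ)), Z)))))
  step 17: S(S(S(S(add(add(add(Z, SSZ), mul(Z, add(Z, SSZ))), Z)))))
  step 18: S(S(S(S(add(add(SSZ, mul(Z, add(Z, SSZ))), Z)))))
  step 19: S(S(S(S(add(S(add(SZ, mul(Z, add(Z, SSZ)))), Z)))))
  step 20: S(S(S(S(S(add(add(SZ, mul(Z, add(Z, SSZ))), Z))))))
  step 21: S(S(S(S(S(add(S(add(Z, mul(Z, add(Z, SSZ)))), Z))))))
  step 22: S(S(S(S(S(S(add(add(Z, mul(Z, add(Z, SSZ))), Z)))))))
  step 23: S(S(S(S(S(S(add(mul(Z, add(Z, SSZ)), Z)))))))
  step 24: S(S(S(S(S(S(add(Z, Z)))))))
  step 25: S^6(Z)

Answer: normal form = S^6(Z)  (in 25 steps)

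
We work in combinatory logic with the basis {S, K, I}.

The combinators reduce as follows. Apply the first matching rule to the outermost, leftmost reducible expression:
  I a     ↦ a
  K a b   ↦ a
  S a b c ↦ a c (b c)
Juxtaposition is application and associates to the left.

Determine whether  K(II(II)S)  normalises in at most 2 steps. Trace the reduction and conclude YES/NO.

Answer: NO — after 2 steps the term is K(IIS), not yet normal

Reduction:
  start: K(II(II)S)
  step 1: K(I(II)S)
  step 2: K(IIS)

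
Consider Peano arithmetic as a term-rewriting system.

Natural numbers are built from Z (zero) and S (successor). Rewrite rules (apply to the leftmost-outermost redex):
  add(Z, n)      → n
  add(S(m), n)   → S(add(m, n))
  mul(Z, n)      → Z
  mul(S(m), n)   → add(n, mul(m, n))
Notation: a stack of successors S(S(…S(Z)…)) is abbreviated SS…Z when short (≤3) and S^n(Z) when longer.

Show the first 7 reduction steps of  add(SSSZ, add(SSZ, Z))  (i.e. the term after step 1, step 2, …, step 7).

  start: add(SSSZ, add(SSZ, Z))
  step 1: S(add(SSZ, add(SSZ, Z)))
  step 2: S(S(add(SZ, add(SSZ, Z))))
  step 3: S(S(S(add(Z, add(SSZ, Z)))))
  step 4: S(S(S(add(SSZ, Z))))
  step 5: S(S(S(S(add(SZ, Z)))))
  step 6: S(S(S(S(S(add(Z, Z))))))
  step 7: S^5(Z)

Answer: after 7 steps: S^5(Z)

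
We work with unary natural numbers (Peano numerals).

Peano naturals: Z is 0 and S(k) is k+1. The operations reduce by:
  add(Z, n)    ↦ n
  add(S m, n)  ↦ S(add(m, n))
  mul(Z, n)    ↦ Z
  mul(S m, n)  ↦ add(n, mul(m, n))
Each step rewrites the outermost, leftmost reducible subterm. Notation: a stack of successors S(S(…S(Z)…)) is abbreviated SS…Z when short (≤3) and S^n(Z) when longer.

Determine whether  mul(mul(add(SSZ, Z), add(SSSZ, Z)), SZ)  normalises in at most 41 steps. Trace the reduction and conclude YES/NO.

  start: mul(mul(add(SSZ, Z), add(SSSZ, Z)), SZ)
  →1  mul(mul(S(add(SZ, Z)), add(SSSZ, Z)), SZ)
  →2  mul(add(add(SSSZ, Z), mul(add(SZ, Z), add(SSSZ, Z))), SZ)
  →3  mul(add(S(add(SSZ, Z)), mul(add(SZ, Z), add(SSSZ, Z))), SZ)
  →4  mul(S(add(add(SSZ, Z), mul(add(SZ, Z), add(SSSZ, Z)))), SZ)
  →5  add(SZ, mul(add(add(SSZ, Z), mul(add(SZ, Z), add(SSSZ, Z))), SZ))
  →6  S(add(Z, mul(add(add(SSZ, Z), mul(add(SZ, Z), add(SSSZ, Z))), SZ)))
  →7  S(mul(add(add(SSZ, Z), mul(add(SZ, Z), add(SSSZ, Z))), SZ))
  →8  S(mul(add(S(add(SZ, Z)), mul(add(SZ, Z), add(SSSZ, Z))), SZ))
  →9  S(mul(S(add(add(SZ, Z), mul(add(SZ, Z), add(SSSZ, Z)))), SZ))
  →10  S(add(SZ, mul(add(add(SZ, Z), mul(add(SZ, Z), add(SSSZ, Z))), SZ)))
  →11  S(S(add(Z, mul(add(add(SZ, Z), mul(add(SZ, Z), add(SSSZ, Z))), SZ))))
  →12  S(S(mul(add(add(SZ, Z), mul(add(SZ, Z), add(SSSZ, Z))), SZ)))
  →13  S(S(mul(add(S(add(Z, Z)), mul(add(SZ, Z), add(SSSZ, Z))), SZ)))
  →14  S(S(mul(S(add(add(Z, Z), mul(add(SZ, Z), add(SSSZ, Z)))), SZ)))
  →15  S(S(add(SZ, mul(add(add(Z, Z), mul(add(SZ, Z), add(SSSZ, Z))), SZ))))
  →16  S(S(S(add(Z, mul(add(add(Z, Z), mul(add(SZ, Z), add(SSSZ, Z))), SZ)))))
  →17  S(S(S(mul(add(add(Z, Z), mul(add(SZ, Z), add(SSSZ, Z))), SZ))))
  →18  S(S(S(mul(add(Z, mul(add(SZ, Z), add(SSSZ, Z))), SZ))))
  →19  S(S(S(mul(mul(add(SZ, Z), add(SSSZ, Z)), SZ))))
  →20  S(S(S(mul(mul(S(add(Z, Z)), add(SSSZ, Z)), SZ))))
  →21  S(S(S(mul(add(add(SSSZ, Z), mul(add(Z, Z), add(SSSZ, Z))), SZ))))
  →22  S(S(S(mul(add(S(add(SSZ, Z)), mul(add(Z, Z), add(SSSZ, Z))), SZ))))
  →23  S(S(S(mul(S(add(add(SSZ, Z), mul(add(Z, Z), add(SSSZ, Z)))), SZ))))
  →24  S(S(S(add(SZ, mul(add(add(SSZ, Z), mul(add(Z, Z), add(SSSZ, Z))), SZ)))))
  →25  S(S(S(S(add(Z, mul(add(add(SSZ, Z), mul(add(Z, Z), add(SSSZ, Z))), SZ))))))
  →26  S(S(S(S(mul(add(add(SSZ, Z), mul(add(Z, Z), add(SSSZ, Z))), SZ)))))
  →27  S(S(S(S(mul(add(S(add(SZ, Z)), mul(add(Z, Z), add(SSSZ, Z))), SZ)))))
  →28  S(S(S(S(mul(S(add(add(SZ, Z), mul(add(Z, Z), add(SSSZ, Z)))), SZ)))))
  →29  S(S(S(S(add(SZ, mul(add(add(SZ, Z), mul(add(Z, Z), add(SSSZ, Z))), SZ))))))
  →30  S(S(S(S(S(add(Z, mul(add(add(SZ, Z), mul(add(Z, Z), add(SSSZ, Z))), SZ)))))))
  →31  S(S(S(S(S(mul(add(add(SZ, Z), mul(add(Z, Z), add(SSSZ, Z))), SZ))))))
  →32  S(S(S(S(S(mul(add(S(add(Z, Z)), mul(add(Z, Z), add(SSSZ, Z))), SZ))))))
  →33  S(S(S(S(S(mul(S(add(add(Z, Z), mul(add(Z, Z), add(SSSZ, Z)))), SZ))))))
  →34  S(S(S(S(S(add(SZ, mul(add(add(Z, Z), mul(add(Z, Z), add(SSSZ, Z))), SZ)))))))
  →35  S(S(S(S(S(S(add(Z, mul(add(add(Z, Z), mul(add(Z, Z), add(SSSZ, Z))), SZ))))))))
  →36  S(S(S(S(S(S(mul(add(add(Z, Z), mul(add(Z, Z), add(SSSZ, Z))), SZ)))))))
  →37  S(S(S(S(S(S(mul(add(Z, mul(add(Z, Z), add(SSSZ, Z))), SZ)))))))
  →38  S(S(S(S(S(S(mul(mul(add(Z, Z), add(SSSZ, Z)), SZ)))))))
  →39  S(S(S(S(S(S(mul(mul(Z, add(SSSZ, Z)), SZ)))))))
  →40  S(S(S(S(S(S(mul(Z, SZ)))))))
  →41  S^6(Z)

Answer: YES — reaches normal form S^6(Z) in 41 ≤ 41 steps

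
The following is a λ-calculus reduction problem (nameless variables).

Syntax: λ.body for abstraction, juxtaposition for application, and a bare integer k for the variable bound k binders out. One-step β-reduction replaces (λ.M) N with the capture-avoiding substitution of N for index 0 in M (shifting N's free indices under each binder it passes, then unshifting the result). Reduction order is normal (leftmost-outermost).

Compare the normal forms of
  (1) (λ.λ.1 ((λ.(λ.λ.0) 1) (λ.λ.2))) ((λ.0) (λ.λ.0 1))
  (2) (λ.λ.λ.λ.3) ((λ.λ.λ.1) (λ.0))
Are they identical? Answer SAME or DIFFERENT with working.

Term A:
  start: (λ.λ.1 ((λ.(λ.λ.0) 1) (λ.λ.2))) ((λ.0) (λ.λ.0 1))
  →1  λ.(λ.0) (λ.λ.0 1) ((λ.(λ.λ.0) 1) (λ.λ.2))
  →2  λ.(λ.λ.0 1) ((λ.(λ.λ.0) 1) (λ.λ.2))
  →3  λ.λ.0 ((λ.(λ.λ.0) 2) (λ.λ.3))
  →4  λ.λ.0 ((λ.λ.0) 1)
  →5  λ.λ.0 (λ.0)

Term B:
  start: (λ.λ.λ.λ.3) ((λ.λ.λ.1) (λ.0))
  →1  λ.λ.λ.(λ.λ.λ.1) (λ.0)
  →2  λ.λ.λ.λ.λ.1

Answer: DIFFERENT — A ⇓ λ.λ.0 (λ.0), B ⇓ λ.λ.λ.λ.λ.1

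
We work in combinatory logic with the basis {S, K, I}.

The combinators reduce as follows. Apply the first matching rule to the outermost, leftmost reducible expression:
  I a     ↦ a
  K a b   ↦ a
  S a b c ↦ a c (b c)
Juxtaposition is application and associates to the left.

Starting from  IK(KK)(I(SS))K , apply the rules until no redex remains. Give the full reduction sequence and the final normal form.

Answer: normal form = K  (in 3 steps)

Derivation:
  start: IK(KK)(I(SS))K
  →1  K(KK)(I(SS))K
  →2  KKK
  →3  K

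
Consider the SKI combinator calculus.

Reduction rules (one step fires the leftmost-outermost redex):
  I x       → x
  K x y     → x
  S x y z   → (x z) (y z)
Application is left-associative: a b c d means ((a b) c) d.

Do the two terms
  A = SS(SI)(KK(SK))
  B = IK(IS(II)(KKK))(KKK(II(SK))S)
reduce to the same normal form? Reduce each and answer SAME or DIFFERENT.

Answer: DIFFERENT — A ⇓ SK(SIK), B ⇓ SIK

Derivation:
Term A:
  start: SS(SI)(KK(SK))
  →1  S(KK(SK))(SI(KK(SK)))
  →2  SK(SI(KK(SK)))
  →3  SK(SIK)

Term B:
  start: IK(IS(II)(KKK))(KKK(II(SK))S)
  →1  K(IS(II)(KKK))(KKK(II(SK))S)
  →2  IS(II)(KKK)
  →3  S(II)(KKK)
  →4  SI(KKK)
  →5  SIK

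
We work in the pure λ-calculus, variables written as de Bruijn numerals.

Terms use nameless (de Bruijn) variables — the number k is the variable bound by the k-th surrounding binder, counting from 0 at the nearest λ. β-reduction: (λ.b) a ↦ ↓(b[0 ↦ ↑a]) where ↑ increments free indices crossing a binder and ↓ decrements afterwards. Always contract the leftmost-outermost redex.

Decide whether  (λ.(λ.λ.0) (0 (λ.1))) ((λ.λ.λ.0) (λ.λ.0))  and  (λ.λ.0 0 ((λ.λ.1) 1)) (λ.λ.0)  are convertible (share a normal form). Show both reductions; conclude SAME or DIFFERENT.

Term A:
  start: (λ.(λ.λ.0) (0 (λ.1))) ((λ.λ.λ.0) (λ.λ.0))
  step 1: (λ.λ.0) ((λ.λ.λ.0) (λ.λ.0) (λ.(λ.λ.λ.0) (λ.λ.0)))
  step 2: λ.0

Term B:
  start: (λ.λ.0 0 ((λ.λ.1) 1)) (λ.λ.0)
  step 1: λ.0 0 ((λ.λ.1) (λ.λ.0))
  step 2: λ.0 0 (λ.λ.λ.0)

Answer: DIFFERENT — A ⇓ λ.0, B ⇓ λ.0 0 (λ.λ.λ.0)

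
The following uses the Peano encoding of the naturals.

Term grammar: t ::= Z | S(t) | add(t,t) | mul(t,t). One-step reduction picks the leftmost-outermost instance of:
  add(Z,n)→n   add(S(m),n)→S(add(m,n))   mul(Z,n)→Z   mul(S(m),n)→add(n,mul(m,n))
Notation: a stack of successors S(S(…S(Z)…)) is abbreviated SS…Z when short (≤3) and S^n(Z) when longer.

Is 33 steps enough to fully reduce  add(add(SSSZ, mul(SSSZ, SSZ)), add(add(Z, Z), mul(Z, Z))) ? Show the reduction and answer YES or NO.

Answer: YES — reaches normal form S^9(Z) in 30 ≤ 33 steps

Derivation:
  start: add(add(SSSZ, mul(SSSZ, SSZ)), add(add(Z, Z), mul(Z, Z)))
  step 1: add(S(add(SSZ, mul(SSSZ, SSZ))), add(add(Z, Z), mul(Z, Z)))
  step 2: S(add(add(SSZ, mul(SSSZ, SSZ)), add(add(Z, Z), mul(Z, Z))))
  step 3: S(add(S(add(SZ, mul(SSSZ, SSZ))), add(add(Z, Z), mul(Z, Z))))
  step 4: S(S(add(add(SZ, mul(SSSZ, SSZ)), add(add(Z, Z), mul(Z, Z)))))
  step 5: S(S(add(S(add(Z, mul(SSSZ, SSZ))), add(add(Z, Z), mul(Z, Z)))))
  step 6: S(S(S(add(add(Z, mul(SSSZ, SSZ)), add(add(Z, Z), mul(Z, Z))))))
  step 7: S(S(S(add(mul(SSSZ, SSZ), add(add(Z, Z), mul(Z, Z))))))
  step 8: S(S(S(add(add(SSZ, mul(SSZ, SSZ)), add(add(Z, Z), mul(Z, Z))))))
  step 9: S(S(S(add(S(add(SZ, mul(SSZ, SSZ))), add(add(Z, Z), mul(Z, Z))))))
  step 10: S(S(S(S(add(add(SZ, mul(SSZ, SSZ)), add(add(Z, Z), mul(Z, Z)))))))
  step 11: S(S(S(S(add(S(add(Z, mul(SSZ, SSZ))), add(add(Z, Z), mul(Z, Z)))))))
  step 12: S(S(S(S(S(add(add(Z, mul(SSZ, SSZ)), add(add(Z, Z), mul(Z, Z))))))))
  step 13: S(S(S(S(S(add(mul(SSZ, SSZ), add(add(Z, Z), mul(Z, Z))))))))
  step 14: S(S(S(S(S(add(add(SSZ, mul(SZ, SSZ)), add(add(Z, Z), mul(Z, Z))))))))
  step 15: S(S(S(S(S(add(S(add(SZ, mul(SZ, SSZ))), add(add(Z, Z), mul(Z, Z))))))))
  step 16: S(S(S(S(S(S(add(add(SZ, mul(SZ, SSZ)), add(add(Z, Z), mul(Z, Z)))))))))
  step 17: S(S(S(S(S(S(add(S(add(Z, mul(SZ, SSZ))), add(add(Z, Z), mul(Z, Z)))))))))
  step 18: S(S(S(S(S(S(S(add(add(Z, mul(SZ, SSZ)), add(add(Z, Z), mul(Z, Z))))))))))
  step 19: S(S(S(S(S(S(S(add(mul(SZ, SSZ), add(add(Z, Z), mul(Z, Z))))))))))
  step 20: S(S(S(S(S(S(S(add(add(SSZ, mul(Z, SSZ)), add(add(Z, Z), mul(Z, Z))))))))))
  step 21: S(S(S(S(S(S(S(add(S(add(SZ, mul(Z, SSZ))), add(add(Z, Z), mul(Z, Z))))))))))
  step 22: S(S(S(S(S(S(S(S(add(add(SZ, mul(Z, SSZ)), add(add(Z, Z), mul(Z, Z)))))))))))
  step 23: S(S(S(S(S(S(S(S(add(S(add(Z, mul(Z, SSZ))), add(add(Z, Z), mul(Z, Z)))))))))))
  step 24: S(S(S(S(S(S(S(S(S(add(add(Z, mul(Z, SSZ)), add(add(Z, Z), mul(Z, Z))))))))))))
  step 25: S(S(S(S(S(S(S(S(S(add(mul(Z, SSZ), add(add(Z, Z), mul(Z, Z))))))))))))
  step 26: S(S(S(S(S(S(S(S(S(add(Z, add(add(Z, Z), mul(Z, Z))))))))))))
  step 27: S(S(S(S(S(S(S(S(S(add(add(Z, Z), mul(Z, Z)))))))))))
  step 28: S(S(S(S(S(S(S(S(S(add(Z, mul(Z, Z)))))))))))
  step 29: S(S(S(S(S(S(S(S(S(mul(Z, Z))))))))))
  step 30: S^9(Z)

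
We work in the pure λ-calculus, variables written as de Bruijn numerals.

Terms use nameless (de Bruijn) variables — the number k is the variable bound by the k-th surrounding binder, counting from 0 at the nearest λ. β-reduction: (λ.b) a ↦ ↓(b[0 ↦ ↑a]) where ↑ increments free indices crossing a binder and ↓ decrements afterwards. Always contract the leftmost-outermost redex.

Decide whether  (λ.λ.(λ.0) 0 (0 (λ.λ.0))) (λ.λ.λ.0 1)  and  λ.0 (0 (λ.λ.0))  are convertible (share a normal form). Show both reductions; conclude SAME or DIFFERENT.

Answer: SAME — A ⇓ λ.0 (0 (λ.λ.0)), B ⇓ λ.0 (0 (λ.λ.0))

Working:
Term A:
  start: (λ.λ.(λ.0) 0 (0 (λ.λ.0))) (λ.λ.λ.0 1)
  →1  λ.(λ.0) 0 (0 (λ.λ.0))
  →2  λ.0 (0 (λ.λ.0))

Term B:
  start: λ.0 (0 (λ.λ.0))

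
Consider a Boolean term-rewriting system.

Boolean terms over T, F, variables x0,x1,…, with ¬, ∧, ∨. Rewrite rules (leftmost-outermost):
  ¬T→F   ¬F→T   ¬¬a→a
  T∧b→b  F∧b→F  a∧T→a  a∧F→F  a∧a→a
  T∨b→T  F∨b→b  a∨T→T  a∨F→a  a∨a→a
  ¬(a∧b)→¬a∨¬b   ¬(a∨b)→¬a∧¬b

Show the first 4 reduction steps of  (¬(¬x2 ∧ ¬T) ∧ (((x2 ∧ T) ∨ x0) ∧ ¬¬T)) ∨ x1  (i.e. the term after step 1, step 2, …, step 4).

  start: (¬(¬x2 ∧ ¬T) ∧ (((x2 ∧ T) ∨ x0) ∧ ¬¬T)) ∨ x1
  →1  ((¬¬x2 ∨ ¬¬T) ∧ (((x2 ∧ T) ∨ x0) ∧ ¬¬T)) ∨ x1
  →2  ((x2 ∨ ¬¬T) ∧ (((x2 ∧ T) ∨ x0) ∧ ¬¬T)) ∨ x1
  →3  ((x2 ∨ T) ∧ (((x2 ∧ T) ∨ x0) ∧ ¬¬T)) ∨ x1
  →4  (T ∧ (((x2 ∧ T) ∨ x0) ∧ ¬¬T)) ∨ x1

Answer: after 4 steps: (T ∧ (((x2 ∧ T) ∨ x0) ∧ ¬¬T)) ∨ x1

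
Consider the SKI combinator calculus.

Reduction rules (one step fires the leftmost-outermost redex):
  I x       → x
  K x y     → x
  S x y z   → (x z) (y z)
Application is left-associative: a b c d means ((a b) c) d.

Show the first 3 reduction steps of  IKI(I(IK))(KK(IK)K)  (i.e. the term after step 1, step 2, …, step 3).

  start: IKI(I(IK))(KK(IK)K)
  step 1: KI(I(IK))(KK(IK)K)
  step 2: I(KK(IK)K)
  step 3: KK(IK)K

Answer: after 3 steps: KK(IK)K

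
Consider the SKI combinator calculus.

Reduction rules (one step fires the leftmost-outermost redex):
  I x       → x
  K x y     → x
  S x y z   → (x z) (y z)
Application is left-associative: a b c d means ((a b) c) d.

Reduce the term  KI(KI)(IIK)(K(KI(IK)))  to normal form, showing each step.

Answer: normal form = K(KI)  (in 5 steps)

Working:
  start: KI(KI)(IIK)(K(KI(IK)))
  [1] I(IIK)(K(KI(IK)))
  [2] IIK(K(KI(IK)))
  [3] IK(K(KI(IK)))
  [4] K(K(KI(IK)))
  [5] K(KI)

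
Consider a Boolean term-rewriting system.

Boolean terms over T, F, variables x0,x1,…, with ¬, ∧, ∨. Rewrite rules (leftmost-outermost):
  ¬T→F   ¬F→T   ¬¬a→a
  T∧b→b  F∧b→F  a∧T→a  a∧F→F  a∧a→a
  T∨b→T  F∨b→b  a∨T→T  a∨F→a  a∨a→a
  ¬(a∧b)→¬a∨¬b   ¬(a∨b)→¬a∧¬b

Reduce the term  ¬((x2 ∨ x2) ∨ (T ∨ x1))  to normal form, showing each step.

Answer: normal form = F  (in 7 steps)

Reduction:
  start: ¬((x2 ∨ x2) ∨ (T ∨ x1))
  step 1: ¬(x2 ∨ x2) ∧ ¬(T ∨ x1)
  step 2: (¬x2 ∧ ¬x2) ∧ ¬(T ∨ x1)
  step 3: ¬x2 ∧ ¬(T ∨ x1)
  step 4: ¬x2 ∧ (¬T ∧ ¬x1)
  step 5: ¬x2 ∧ (F ∧ ¬x1)
  step 6: ¬x2 ∧ F
  step 7: F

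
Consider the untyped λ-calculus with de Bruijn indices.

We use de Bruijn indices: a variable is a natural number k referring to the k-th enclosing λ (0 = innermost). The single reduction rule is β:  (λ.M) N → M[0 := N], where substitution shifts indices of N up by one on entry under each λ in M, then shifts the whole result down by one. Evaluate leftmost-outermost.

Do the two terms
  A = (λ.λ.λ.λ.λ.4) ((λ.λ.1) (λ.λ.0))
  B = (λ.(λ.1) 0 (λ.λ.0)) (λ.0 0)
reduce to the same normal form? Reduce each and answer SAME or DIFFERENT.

Answer: DIFFERENT — A ⇓ λ.λ.λ.λ.λ.λ.λ.0, B ⇓ λ.0

Derivation:
Term A:
  start: (λ.λ.λ.λ.λ.4) ((λ.λ.1) (λ.λ.0))
  step 1: λ.λ.λ.λ.(λ.λ.1) (λ.λ.0)
  step 2: λ.λ.λ.λ.λ.λ.λ.0

Term B:
  start: (λ.(λ.1) 0 (λ.λ.0)) (λ.0 0)
  step 1: (λ.λ.0 0) (λ.0 0) (λ.λ.0)
  step 2: (λ.0 0) (λ.λ.0)
  step 3: (λ.λ.0) (λ.λ.0)
  step 4: λ.0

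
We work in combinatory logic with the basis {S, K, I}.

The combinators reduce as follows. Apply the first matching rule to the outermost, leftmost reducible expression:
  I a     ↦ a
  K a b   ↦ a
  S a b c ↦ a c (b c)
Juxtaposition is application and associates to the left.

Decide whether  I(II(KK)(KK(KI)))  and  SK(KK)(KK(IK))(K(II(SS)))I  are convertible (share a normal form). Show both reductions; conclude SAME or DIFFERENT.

Answer: DIFFERENT — A ⇓ K, B ⇓ K(SS)

Derivation:
Term A:
  start: I(II(KK)(KK(KI)))
  [1] II(KK)(KK(KI))
  [2] I(KK)(KK(KI))
  [3] KK(KK(KI))
  [4] K

Term B:
  start: SK(KK)(KK(IK))(K(II(SS)))I
  [1] K(KK(IK))(KK(KK(IK)))(K(II(SS)))I
  [2] KK(IK)(K(II(SS)))I
  [3] K(K(II(SS)))I
  [4] K(II(SS))
  [5] K(I(SS))
  [6] K(SS)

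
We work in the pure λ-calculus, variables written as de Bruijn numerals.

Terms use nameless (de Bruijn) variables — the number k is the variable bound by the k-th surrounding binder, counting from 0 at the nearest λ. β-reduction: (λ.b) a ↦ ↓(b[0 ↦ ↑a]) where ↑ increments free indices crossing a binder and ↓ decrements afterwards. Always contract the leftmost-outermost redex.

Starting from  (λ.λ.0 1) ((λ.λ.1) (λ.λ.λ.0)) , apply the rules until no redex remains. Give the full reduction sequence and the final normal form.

Answer: normal form = λ.0 (λ.λ.λ.λ.0)  (in 2 steps)

Derivation:
  start: (λ.λ.0 1) ((λ.λ.1) (λ.λ.λ.0))
  →1  λ.0 ((λ.λ.1) (λ.λ.λ.0))
  →2  λ.0 (λ.λ.λ.λ.0)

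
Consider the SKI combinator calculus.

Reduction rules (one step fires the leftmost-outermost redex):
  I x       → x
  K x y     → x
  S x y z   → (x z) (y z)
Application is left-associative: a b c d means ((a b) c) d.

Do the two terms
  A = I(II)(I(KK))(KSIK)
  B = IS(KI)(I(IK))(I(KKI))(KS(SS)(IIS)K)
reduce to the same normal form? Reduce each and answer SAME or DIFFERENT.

Answer: SAME — A ⇓ K, B ⇓ K

Derivation:
Term A:
  start: I(II)(I(KK))(KSIK)
  [1] II(I(KK))(KSIK)
  [2] I(I(KK))(KSIK)
  [3] I(KK)(KSIK)
  [4] KK(KSIK)
  [5] K

Term B:
  start: IS(KI)(I(IK))(I(KKI))(KS(SS)(IIS)K)
  [1] S(KI)(I(IK))(I(KKI))(KS(SS)(IIS)K)
  [2] KI(I(KKI))(I(IK)(I(KKI)))(KS(SS)(IIS)K)
  [3] I(I(IK)(I(KKI)))(KS(SS)(IIS)K)
  [4] I(IK)(I(KKI))(KS(SS)(IIS)K)
  [5] IK(I(KKI))(KS(SS)(IIS)K)
  [6] K(I(KKI))(KS(SS)(IIS)K)
  [7] I(KKI)
  [8] KKI
  [9] K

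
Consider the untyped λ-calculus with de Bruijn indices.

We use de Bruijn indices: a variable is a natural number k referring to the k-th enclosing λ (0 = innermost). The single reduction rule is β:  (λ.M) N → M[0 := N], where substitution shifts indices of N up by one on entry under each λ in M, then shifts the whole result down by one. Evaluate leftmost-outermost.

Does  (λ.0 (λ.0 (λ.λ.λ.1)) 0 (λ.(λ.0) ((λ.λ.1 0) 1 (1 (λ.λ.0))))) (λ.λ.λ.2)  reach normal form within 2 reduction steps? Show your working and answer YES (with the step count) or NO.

Answer: NO — after 2 steps the term is (λ.λ.λ.0 (λ.λ.λ.1)) (λ.λ.λ.2) (λ.(λ.0) ((λ.λ.1 0) (λ.λ.λ.2) ((λ.λ.λ.2) (λ.λ.0)))), not yet normal

Derivation:
  start: (λ.0 (λ.0 (λ.λ.λ.1)) 0 (λ.(λ.0) ((λ.λ.1 0) 1 (1 (λ.λ.0))))) (λ.λ.λ.2)
  [1] (λ.λ.λ.2) (λ.0 (λ.λ.λ.1)) (λ.λ.λ.2) (λ.(λ.0) ((λ.λ.1 0) (λ.λ.λ.2) ((λ.λ.λ.2) (λ.λ.0))))
  [2] (λ.λ.λ.0 (λ.λ.λ.1)) (λ.λ.λ.2) (λ.(λ.0) ((λ.λ.1 0) (λ.λ.λ.2) ((λ.λ.λ.2) (λ.λ.0))))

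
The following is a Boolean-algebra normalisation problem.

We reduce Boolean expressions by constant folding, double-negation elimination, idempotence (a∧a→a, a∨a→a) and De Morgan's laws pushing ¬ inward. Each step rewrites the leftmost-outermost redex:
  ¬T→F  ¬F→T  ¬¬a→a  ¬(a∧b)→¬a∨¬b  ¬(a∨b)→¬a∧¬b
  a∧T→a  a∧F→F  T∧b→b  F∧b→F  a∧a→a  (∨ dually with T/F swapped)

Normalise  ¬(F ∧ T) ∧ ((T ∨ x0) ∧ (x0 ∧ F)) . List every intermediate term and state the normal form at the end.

  start: ¬(F ∧ T) ∧ ((T ∨ x0) ∧ (x0 ∧ F))
  →1  (¬F ∨ ¬T) ∧ ((T ∨ x0) ∧ (x0 ∧ F))
  →2  (T ∨ ¬T) ∧ ((T ∨ x0) ∧ (x0 ∧ F))
  →3  T ∧ ((T ∨ x0) ∧ (x0 ∧ F))
  →4  (T ∨ x0) ∧ (x0 ∧ F)
  →5  T ∧ (x0 ∧ F)
  →6  x0 ∧ F
  →7  F

Answer: normal form = F  (in 7 steps)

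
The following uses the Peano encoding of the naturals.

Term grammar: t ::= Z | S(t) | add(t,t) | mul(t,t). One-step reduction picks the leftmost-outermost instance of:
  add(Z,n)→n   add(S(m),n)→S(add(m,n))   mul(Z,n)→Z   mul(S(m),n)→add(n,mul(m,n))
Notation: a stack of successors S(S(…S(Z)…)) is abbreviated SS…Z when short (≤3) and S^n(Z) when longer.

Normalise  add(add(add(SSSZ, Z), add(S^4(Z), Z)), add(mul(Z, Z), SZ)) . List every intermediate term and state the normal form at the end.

  start: add(add(add(SSSZ, Z), add(S^4(Z), Z)), add(mul(Z, Z), SZ))
  step 1: add(add(S(add(SSZ, Z)), add(S^4(Z), Z)), add(mul(Z, Z), SZ))
  step 2: add(S(add(add(SSZ, Z), add(S^4(Z), Z))), add(mul(Z, Z), SZ))
  step 3: S(add(add(add(SSZ, Z), add(S^4(Z), Z)), add(mul(Z, Z), SZ)))
  step 4: S(add(add(S(add(SZ, Z)), add(S^4(Z), Z)), add(mul(Z, Z), SZ)))
  step 5: S(add(S(add(add(SZ, Z), add(S^4(Z), Z))), add(mul(Z, Z), SZ)))
  step 6: S(S(add(add(add(SZ, Z), add(S^4(Z), Z)), add(mul(Z, Z), SZ))))
  step 7: S(S(add(add(S(add(Z, Z)), add(S^4(Z), Z)), add(mul(Z, Z), SZ))))
  step 8: S(S(add(S(add(add(Z, Z), add(S^4(Z), Z))), add(mul(Z, Z), SZ))))
  step 9: S(S(S(add(add(add(Z, Z), add(S^4(Z), Z)), add(mul(Z, Z), SZ)))))
  step 10: S(S(S(add(add(Z, add(S^4(Z), Z)), add(mul(Z, Z), SZ)))))
  step 11: S(S(S(add(add(S^4(Z), Z), add(mul(Z, Z), SZ)))))
  step 12: S(S(S(add(S(add(SSSZ, Z)), add(mul(Z, Z), SZ)))))
  step 13: S(S(S(S(add(add(SSSZ, Z), add(mul(Z, Z), SZ))))))
  step 14: S(S(S(S(add(S(add(SSZ, Z)), add(mul(Z, Z), SZ))))))
  step 15: S(S(S(S(S(add(add(SSZ, Z), add(mul(Z, Z), SZ)))))))
  step 16: S(S(S(S(S(add(S(add(SZ, Z)), add(mul(Z, Z), SZ)))))))
  step 17: S(S(S(S(S(S(add(add(SZ, Z), add(mul(Z, Z), SZ))))))))
  step 18: S(S(S(S(S(S(add(S(add(Z, Z)), add(mul(Z, Z), SZ))))))))
  step 19: S(S(S(S(S(S(S(add(add(Z, Z), add(mul(Z, Z), SZ)))))))))
  step 20: S(S(S(S(S(S(S(add(Z, add(mul(Z, Z), SZ)))))))))
  step 21: S(S(S(S(S(S(S(add(mul(Z, Z), SZ))))))))
  step 22: S(S(S(S(S(S(S(add(Z, SZ))))))))
  step 23: S^8(Z)

Answer: normal form = S^8(Z)  (in 23 steps)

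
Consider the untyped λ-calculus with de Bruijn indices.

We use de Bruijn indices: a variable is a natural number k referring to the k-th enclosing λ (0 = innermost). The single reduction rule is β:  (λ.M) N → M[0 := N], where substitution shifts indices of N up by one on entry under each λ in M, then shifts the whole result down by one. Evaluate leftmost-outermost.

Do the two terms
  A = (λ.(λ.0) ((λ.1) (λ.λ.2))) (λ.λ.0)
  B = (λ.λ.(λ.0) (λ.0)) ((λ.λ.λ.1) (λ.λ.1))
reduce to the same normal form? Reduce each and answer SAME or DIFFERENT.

Answer: SAME — A ⇓ λ.λ.0, B ⇓ λ.λ.0

Working:
Term A:
  start: (λ.(λ.0) ((λ.1) (λ.λ.2))) (λ.λ.0)
  step 1: (λ.0) ((λ.λ.λ.0) (λ.λ.λ.λ.0))
  step 2: (λ.λ.λ.0) (λ.λ.λ.λ.0)
  step 3: λ.λ.0

Term B:
  start: (λ.λ.(λ.0) (λ.0)) ((λ.λ.λ.1) (λ.λ.1))
  step 1: λ.(λ.0) (λ.0)
  step 2: λ.λ.0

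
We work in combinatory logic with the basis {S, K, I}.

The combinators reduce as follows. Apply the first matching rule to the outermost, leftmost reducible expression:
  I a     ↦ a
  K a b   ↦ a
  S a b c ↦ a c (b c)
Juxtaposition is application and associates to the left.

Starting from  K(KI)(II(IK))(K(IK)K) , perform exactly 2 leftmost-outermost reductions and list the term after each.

Answer: after 2 steps: I

Derivation:
  start: K(KI)(II(IK))(K(IK)K)
  [1] KI(K(IK)K)
  [2] I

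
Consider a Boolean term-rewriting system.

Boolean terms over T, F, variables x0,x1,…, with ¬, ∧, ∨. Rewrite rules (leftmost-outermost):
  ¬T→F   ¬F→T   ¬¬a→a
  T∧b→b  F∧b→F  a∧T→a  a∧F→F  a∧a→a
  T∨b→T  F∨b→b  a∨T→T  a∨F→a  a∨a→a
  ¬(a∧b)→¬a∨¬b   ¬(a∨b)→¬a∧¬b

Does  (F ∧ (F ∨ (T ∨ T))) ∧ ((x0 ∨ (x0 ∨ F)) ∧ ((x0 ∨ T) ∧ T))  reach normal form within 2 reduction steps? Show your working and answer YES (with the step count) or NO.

  start: (F ∧ (F ∨ (T ∨ T))) ∧ ((x0 ∨ (x0 ∨ F)) ∧ ((x0 ∨ T) ∧ T))
  [1] F ∧ ((x0 ∨ (x0 ∨ F)) ∧ ((x0 ∨ T) ∧ T))
  [2] F

Answer: YES — reaches normal form F in 2 ≤ 2 steps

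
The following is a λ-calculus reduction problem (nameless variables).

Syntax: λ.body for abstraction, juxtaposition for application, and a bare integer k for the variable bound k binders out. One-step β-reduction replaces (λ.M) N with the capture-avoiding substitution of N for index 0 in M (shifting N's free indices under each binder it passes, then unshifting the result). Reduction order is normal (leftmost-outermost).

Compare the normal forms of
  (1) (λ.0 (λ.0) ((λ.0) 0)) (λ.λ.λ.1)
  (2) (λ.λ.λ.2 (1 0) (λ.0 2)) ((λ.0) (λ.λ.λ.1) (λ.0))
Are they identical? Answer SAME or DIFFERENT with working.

Term A:
  start: (λ.0 (λ.0) ((λ.0) 0)) (λ.λ.λ.1)
  →1  (λ.λ.λ.1) (λ.0) ((λ.0) (λ.λ.λ.1))
  →2  (λ.λ.1) ((λ.0) (λ.λ.λ.1))
  →3  λ.(λ.0) (λ.λ.λ.1)
  →4  λ.λ.λ.λ.1

Term B:
  start: (λ.λ.λ.2 (1 0) (λ.0 2)) ((λ.0) (λ.λ.λ.1) (λ.0))
  →1  λ.λ.(λ.0) (λ.λ.λ.1) (λ.0) (1 0) (λ.0 2)
  →2  λ.λ.(λ.λ.λ.1) (λ.0) (1 0) (λ.0 2)
  →3  λ.λ.(λ.λ.1) (1 0) (λ.0 2)
  →4  λ.λ.(λ.2 1) (λ.0 2)
  →5  λ.λ.1 0

Answer: DIFFERENT — A ⇓ λ.λ.λ.λ.1, B ⇓ λ.λ.1 0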